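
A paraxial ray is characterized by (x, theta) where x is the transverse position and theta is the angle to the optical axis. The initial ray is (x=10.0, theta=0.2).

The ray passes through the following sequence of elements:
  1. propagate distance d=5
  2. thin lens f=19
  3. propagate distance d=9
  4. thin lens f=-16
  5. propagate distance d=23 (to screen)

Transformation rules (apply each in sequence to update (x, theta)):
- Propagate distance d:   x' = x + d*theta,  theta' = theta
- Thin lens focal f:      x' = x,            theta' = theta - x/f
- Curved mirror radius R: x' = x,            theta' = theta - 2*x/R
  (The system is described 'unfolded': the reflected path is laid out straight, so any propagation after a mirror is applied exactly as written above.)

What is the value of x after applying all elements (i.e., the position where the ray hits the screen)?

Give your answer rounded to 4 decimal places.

Answer: 9.7836

Derivation:
Initial: x=10.0000 theta=0.2000
After 1 (propagate distance d=5): x=11.0000 theta=0.2000
After 2 (thin lens f=19): x=11.0000 theta=-36/95 (≈-0.3789)
After 3 (propagate distance d=9): x=721/95 (≈7.5895) theta=-36/95 (≈-0.3789)
After 4 (thin lens f=-16): x=721/95 (≈7.5895) theta=29/304 (≈0.0954)
After 5 (propagate distance d=23 (to screen)): x=14871/1520 (≈9.7836) theta=29/304 (≈0.0954)
Rounded to 4 decimal places: x = 9.7836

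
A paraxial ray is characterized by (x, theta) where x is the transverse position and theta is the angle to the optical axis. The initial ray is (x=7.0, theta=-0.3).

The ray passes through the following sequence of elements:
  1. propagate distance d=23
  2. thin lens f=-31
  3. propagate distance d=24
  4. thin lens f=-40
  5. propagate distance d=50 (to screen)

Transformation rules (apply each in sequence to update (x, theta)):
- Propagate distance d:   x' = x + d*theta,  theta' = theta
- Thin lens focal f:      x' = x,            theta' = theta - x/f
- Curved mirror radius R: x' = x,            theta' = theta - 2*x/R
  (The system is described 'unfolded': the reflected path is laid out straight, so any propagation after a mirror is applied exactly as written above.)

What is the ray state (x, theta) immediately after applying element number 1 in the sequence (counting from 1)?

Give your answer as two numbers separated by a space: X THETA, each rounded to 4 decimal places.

Initial: x=7.0000 theta=-0.3000
After 1 (propagate distance d=23): x=0.1000 theta=-0.3000
Rounded to 4 decimal places: x = 0.1000, theta = -0.3000

Answer: 0.1000 -0.3000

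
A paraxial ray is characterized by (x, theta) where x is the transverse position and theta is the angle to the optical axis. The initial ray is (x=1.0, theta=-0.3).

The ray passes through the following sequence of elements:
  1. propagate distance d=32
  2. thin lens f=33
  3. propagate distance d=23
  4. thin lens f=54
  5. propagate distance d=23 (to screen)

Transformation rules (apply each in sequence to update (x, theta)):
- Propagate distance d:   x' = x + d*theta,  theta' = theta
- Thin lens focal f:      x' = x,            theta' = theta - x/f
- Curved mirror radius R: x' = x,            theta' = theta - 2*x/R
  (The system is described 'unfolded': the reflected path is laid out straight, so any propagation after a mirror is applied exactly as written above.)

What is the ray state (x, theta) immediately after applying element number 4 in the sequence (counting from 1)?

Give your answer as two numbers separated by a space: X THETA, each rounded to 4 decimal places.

Initial: x=1.0000 theta=-0.3000
After 1 (propagate distance d=32): x=-8.6000 theta=-0.3000
After 2 (thin lens f=33): x=-8.6000 theta=-13/330 (≈-0.0394)
After 3 (propagate distance d=23): x=-3137/330 (≈-9.5061) theta=-13/330 (≈-0.0394)
After 4 (thin lens f=54): x=-3137/330 (≈-9.5061) theta=487/3564 (≈0.1366)
Rounded to 4 decimal places: x = -9.5061, theta = 0.1366

Answer: -9.5061 0.1366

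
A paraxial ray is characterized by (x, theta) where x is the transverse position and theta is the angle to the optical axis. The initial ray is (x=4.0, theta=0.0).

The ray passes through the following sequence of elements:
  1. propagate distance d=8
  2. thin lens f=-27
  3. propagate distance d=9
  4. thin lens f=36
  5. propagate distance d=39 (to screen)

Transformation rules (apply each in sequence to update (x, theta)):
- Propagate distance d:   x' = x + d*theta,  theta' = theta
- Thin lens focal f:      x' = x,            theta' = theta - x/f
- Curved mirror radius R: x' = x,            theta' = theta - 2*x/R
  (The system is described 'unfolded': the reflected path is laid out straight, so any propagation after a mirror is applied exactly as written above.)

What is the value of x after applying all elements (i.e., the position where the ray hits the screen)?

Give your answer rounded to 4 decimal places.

Initial: x=4.0000 theta=0.0000
After 1 (propagate distance d=8): x=4.0000 theta=0.0000
After 2 (thin lens f=-27): x=4.0000 theta=4/27 (≈0.1481)
After 3 (propagate distance d=9): x=16/3 (≈5.3333) theta=4/27 (≈0.1481)
After 4 (thin lens f=36): x=16/3 (≈5.3333) theta=0.0000
After 5 (propagate distance d=39 (to screen)): x=16/3 (≈5.3333) theta=0.0000
Rounded to 4 decimal places: x = 5.3333

Answer: 5.3333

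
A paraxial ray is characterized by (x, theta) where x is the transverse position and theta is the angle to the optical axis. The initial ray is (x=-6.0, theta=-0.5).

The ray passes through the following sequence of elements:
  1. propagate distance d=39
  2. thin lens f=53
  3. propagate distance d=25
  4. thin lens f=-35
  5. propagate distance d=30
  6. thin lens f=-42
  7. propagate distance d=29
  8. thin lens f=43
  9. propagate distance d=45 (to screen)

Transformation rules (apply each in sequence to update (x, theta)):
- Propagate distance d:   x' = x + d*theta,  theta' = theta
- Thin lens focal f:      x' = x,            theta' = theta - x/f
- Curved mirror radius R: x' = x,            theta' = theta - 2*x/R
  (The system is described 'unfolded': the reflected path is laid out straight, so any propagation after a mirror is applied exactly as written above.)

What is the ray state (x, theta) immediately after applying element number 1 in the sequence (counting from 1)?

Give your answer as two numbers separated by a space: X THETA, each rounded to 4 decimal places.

Initial: x=-6.0000 theta=-0.5000
After 1 (propagate distance d=39): x=-25.5000 theta=-0.5000
Rounded to 4 decimal places: x = -25.5000, theta = -0.5000

Answer: -25.5000 -0.5000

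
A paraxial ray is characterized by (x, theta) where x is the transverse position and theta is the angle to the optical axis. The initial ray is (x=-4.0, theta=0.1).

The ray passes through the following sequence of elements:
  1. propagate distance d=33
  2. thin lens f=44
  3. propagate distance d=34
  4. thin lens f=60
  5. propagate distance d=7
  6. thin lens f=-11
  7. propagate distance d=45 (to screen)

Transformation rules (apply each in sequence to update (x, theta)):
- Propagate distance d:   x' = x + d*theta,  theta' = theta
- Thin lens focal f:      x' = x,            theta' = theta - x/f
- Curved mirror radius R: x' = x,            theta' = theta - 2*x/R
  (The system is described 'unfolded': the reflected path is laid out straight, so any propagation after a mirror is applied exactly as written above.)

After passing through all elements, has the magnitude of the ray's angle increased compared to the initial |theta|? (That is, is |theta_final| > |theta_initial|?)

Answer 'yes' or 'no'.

Initial: x=-4.0000 theta=0.1000
After 1 (propagate distance d=33): x=-0.7000 theta=0.1000
After 2 (thin lens f=44): x=-0.7000 theta=51/440 (≈0.1159)
After 3 (propagate distance d=34): x=713/220 (≈3.2409) theta=51/440 (≈0.1159)
After 4 (thin lens f=60): x=713/220 (≈3.2409) theta=817/13200 (≈0.0619)
After 5 (propagate distance d=7): x=4409/1200 (≈3.6742) theta=817/13200 (≈0.0619)
After 6 (thin lens f=-11): x=4409/1200 (≈3.6742) theta=871/2200 (≈0.3959)
After 7 (propagate distance d=45 (to screen)): x=283669/13200 (≈21.4901) theta=871/2200 (≈0.3959)
|theta_initial|=0.1000 |theta_final|=871/2200 (≈0.3959) -> increased

Answer: yes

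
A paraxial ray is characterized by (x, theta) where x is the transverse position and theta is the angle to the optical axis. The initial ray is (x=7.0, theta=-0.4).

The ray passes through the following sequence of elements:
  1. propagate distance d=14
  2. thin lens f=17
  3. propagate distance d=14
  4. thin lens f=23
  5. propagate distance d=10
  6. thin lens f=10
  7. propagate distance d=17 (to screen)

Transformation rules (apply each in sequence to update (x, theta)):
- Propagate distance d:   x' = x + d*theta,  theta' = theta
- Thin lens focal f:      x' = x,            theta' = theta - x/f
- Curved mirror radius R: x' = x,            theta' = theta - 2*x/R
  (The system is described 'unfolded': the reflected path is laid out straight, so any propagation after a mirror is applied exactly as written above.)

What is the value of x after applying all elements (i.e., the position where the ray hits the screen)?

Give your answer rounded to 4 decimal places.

Answer: 1.2509

Derivation:
Initial: x=7.0000 theta=-0.4000
After 1 (propagate distance d=14): x=1.4000 theta=-0.4000
After 2 (thin lens f=17): x=1.4000 theta=-41/85 (≈-0.4824)
After 3 (propagate distance d=14): x=-91/17 (≈-5.3529) theta=-41/85 (≈-0.4824)
After 4 (thin lens f=23): x=-91/17 (≈-5.3529) theta=-488/1955 (≈-0.2496)
After 5 (propagate distance d=10): x=-3069/391 (≈-7.8491) theta=-488/1955 (≈-0.2496)
After 6 (thin lens f=10): x=-3069/391 (≈-7.8491) theta=91/170 (≈0.5353)
After 7 (propagate distance d=17 (to screen)): x=4891/3910 (≈1.2509) theta=91/170 (≈0.5353)
Rounded to 4 decimal places: x = 1.2509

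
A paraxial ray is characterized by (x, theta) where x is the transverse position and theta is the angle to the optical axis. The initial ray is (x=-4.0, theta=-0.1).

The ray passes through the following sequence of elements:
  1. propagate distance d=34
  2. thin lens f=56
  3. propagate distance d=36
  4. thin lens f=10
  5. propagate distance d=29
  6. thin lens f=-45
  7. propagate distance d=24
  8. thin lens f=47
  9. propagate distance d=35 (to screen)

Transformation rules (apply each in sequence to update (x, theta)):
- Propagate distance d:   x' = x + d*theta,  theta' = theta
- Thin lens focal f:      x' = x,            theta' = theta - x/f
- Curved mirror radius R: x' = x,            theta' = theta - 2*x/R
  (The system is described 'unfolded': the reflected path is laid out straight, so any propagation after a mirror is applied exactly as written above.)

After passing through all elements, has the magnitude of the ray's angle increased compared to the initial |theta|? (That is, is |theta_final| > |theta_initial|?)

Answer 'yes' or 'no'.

Initial: x=-4.0000 theta=-0.1000
After 1 (propagate distance d=34): x=-7.4000 theta=-0.1000
After 2 (thin lens f=56): x=-7.4000 theta=9/280 (≈0.0321)
After 3 (propagate distance d=36): x=-437/70 (≈-6.2429) theta=9/280 (≈0.0321)
After 4 (thin lens f=10): x=-437/70 (≈-6.2429) theta=919/1400 (≈0.6564)
After 5 (propagate distance d=29): x=17911/1400 (≈12.7936) theta=919/1400 (≈0.6564)
After 6 (thin lens f=-45): x=17911/1400 (≈12.7936) theta=29633/31500 (≈0.9407)
After 7 (propagate distance d=24): x=742793/21000 (≈35.3711) theta=29633/31500 (≈0.9407)
After 8 (thin lens f=47): x=742793/21000 (≈35.3711) theta=79589/423000 (≈0.1882)
After 9 (propagate distance d=35 (to screen)): x=62116559/1480500 (≈41.9565) theta=79589/423000 (≈0.1882)
|theta_initial|=0.1000 |theta_final|=79589/423000 (≈0.1882) -> increased

Answer: yes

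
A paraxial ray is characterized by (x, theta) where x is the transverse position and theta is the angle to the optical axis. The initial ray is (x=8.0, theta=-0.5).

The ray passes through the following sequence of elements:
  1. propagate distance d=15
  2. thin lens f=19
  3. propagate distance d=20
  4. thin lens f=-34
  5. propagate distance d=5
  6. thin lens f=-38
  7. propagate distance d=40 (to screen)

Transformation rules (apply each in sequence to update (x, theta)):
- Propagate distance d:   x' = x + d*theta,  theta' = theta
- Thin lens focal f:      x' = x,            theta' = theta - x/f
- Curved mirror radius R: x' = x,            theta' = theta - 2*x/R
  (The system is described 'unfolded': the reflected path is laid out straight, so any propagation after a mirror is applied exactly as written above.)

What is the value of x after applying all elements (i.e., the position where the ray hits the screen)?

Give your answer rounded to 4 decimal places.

Initial: x=8.0000 theta=-0.5000
After 1 (propagate distance d=15): x=0.5000 theta=-0.5000
After 2 (thin lens f=19): x=0.5000 theta=-10/19 (≈-0.5263)
After 3 (propagate distance d=20): x=-381/38 (≈-10.0263) theta=-10/19 (≈-0.5263)
After 4 (thin lens f=-34): x=-381/38 (≈-10.0263) theta=-1061/1292 (≈-0.8212)
After 5 (propagate distance d=5): x=-961/68 (≈-14.1324) theta=-1061/1292 (≈-0.8212)
After 6 (thin lens f=-38): x=-961/68 (≈-14.1324) theta=-3083/2584 (≈-1.1931)
After 7 (propagate distance d=40 (to screen)): x=-79919/1292 (≈-61.8568) theta=-3083/2584 (≈-1.1931)
Rounded to 4 decimal places: x = -61.8568

Answer: -61.8568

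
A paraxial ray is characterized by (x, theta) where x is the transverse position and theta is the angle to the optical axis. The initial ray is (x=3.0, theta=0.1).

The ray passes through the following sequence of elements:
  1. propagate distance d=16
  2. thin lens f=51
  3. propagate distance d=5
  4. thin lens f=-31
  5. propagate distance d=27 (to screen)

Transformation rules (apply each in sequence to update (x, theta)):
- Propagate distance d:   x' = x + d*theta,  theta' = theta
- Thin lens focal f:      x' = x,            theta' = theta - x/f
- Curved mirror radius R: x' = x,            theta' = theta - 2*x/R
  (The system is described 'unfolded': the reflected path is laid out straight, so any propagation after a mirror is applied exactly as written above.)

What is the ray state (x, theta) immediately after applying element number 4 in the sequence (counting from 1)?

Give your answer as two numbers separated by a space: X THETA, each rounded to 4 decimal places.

Answer: 4.6490 0.1598

Derivation:
Initial: x=3.0000 theta=0.1000
After 1 (propagate distance d=16): x=4.6000 theta=0.1000
After 2 (thin lens f=51): x=4.6000 theta=1/102 (≈0.0098)
After 3 (propagate distance d=5): x=2371/510 (≈4.6490) theta=1/102 (≈0.0098)
After 4 (thin lens f=-31): x=2371/510 (≈4.6490) theta=421/2635 (≈0.1598)
Rounded to 4 decimal places: x = 4.6490, theta = 0.1598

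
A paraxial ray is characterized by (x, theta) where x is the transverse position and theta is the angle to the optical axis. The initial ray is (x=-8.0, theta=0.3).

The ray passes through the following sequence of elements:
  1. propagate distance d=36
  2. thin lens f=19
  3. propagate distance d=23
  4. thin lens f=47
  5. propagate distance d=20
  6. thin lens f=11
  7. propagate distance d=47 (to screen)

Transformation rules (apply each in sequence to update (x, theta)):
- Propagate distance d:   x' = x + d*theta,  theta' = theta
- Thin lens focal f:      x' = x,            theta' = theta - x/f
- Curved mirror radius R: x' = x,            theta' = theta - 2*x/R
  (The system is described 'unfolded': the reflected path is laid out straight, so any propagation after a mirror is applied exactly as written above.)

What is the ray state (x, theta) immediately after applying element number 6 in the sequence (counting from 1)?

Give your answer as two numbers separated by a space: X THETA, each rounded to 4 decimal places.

Initial: x=-8.0000 theta=0.3000
After 1 (propagate distance d=36): x=2.8000 theta=0.3000
After 2 (thin lens f=19): x=2.8000 theta=29/190 (≈0.1526)
After 3 (propagate distance d=23): x=1199/190 (≈6.3105) theta=29/190 (≈0.1526)
After 4 (thin lens f=47): x=1199/190 (≈6.3105) theta=82/4465 (≈0.0184)
After 5 (propagate distance d=20): x=59633/8930 (≈6.6778) theta=82/4465 (≈0.0184)
After 6 (thin lens f=11): x=59633/8930 (≈6.6778) theta=-57829/98230 (≈-0.5887)
Rounded to 4 decimal places: x = 6.6778, theta = -0.5887

Answer: 6.6778 -0.5887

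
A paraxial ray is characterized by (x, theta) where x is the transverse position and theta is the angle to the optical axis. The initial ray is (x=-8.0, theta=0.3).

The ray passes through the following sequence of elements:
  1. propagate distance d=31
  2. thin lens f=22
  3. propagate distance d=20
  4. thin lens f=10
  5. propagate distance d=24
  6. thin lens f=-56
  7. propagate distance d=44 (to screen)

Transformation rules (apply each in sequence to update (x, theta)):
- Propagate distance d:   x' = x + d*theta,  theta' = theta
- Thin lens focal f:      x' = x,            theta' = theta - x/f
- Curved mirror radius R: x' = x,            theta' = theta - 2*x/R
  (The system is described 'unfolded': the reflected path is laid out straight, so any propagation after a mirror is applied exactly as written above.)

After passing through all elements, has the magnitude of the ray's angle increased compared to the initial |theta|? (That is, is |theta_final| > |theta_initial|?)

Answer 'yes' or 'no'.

Answer: yes

Derivation:
Initial: x=-8.0000 theta=0.3000
After 1 (propagate distance d=31): x=1.3000 theta=0.3000
After 2 (thin lens f=22): x=1.3000 theta=53/220 (≈0.2409)
After 3 (propagate distance d=20): x=673/110 (≈6.1182) theta=53/220 (≈0.2409)
After 4 (thin lens f=10): x=673/110 (≈6.1182) theta=-102/275 (≈-0.3709)
After 5 (propagate distance d=24): x=-1531/550 (≈-2.7836) theta=-102/275 (≈-0.3709)
After 6 (thin lens f=-56): x=-1531/550 (≈-2.7836) theta=-2591/6160 (≈-0.4206)
After 7 (propagate distance d=44 (to screen)): x=-163939/7700 (≈-21.2908) theta=-2591/6160 (≈-0.4206)
|theta_initial|=0.3000 |theta_final|=2591/6160 (≈0.4206) -> increased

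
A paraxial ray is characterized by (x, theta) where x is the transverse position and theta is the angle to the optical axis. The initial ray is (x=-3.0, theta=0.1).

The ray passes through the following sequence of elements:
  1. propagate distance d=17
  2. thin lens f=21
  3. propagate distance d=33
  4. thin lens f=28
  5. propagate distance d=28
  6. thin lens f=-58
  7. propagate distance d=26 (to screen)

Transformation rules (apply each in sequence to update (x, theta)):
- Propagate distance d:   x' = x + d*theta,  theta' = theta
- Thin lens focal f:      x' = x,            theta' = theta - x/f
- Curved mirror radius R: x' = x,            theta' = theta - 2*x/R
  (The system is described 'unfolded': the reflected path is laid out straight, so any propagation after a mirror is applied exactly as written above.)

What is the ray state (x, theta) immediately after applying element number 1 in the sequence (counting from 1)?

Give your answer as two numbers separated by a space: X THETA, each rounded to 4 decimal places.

Initial: x=-3.0000 theta=0.1000
After 1 (propagate distance d=17): x=-1.3000 theta=0.1000
Rounded to 4 decimal places: x = -1.3000, theta = 0.1000

Answer: -1.3000 0.1000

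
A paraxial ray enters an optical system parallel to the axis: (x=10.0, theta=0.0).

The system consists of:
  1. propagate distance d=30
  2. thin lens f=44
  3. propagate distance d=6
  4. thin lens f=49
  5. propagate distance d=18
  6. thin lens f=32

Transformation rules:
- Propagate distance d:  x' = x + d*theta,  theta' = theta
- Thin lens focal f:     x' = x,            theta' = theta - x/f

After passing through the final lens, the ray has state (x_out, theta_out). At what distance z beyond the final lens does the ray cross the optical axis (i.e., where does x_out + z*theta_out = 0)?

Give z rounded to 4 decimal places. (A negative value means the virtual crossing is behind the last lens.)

Initial: x=10.0000 theta=0.0000
After 1 (propagate distance d=30): x=10.0000 theta=0.0000
After 2 (thin lens f=44): x=10.0000 theta=-5/22 (≈-0.2273)
After 3 (propagate distance d=6): x=95/11 (≈8.6364) theta=-5/22 (≈-0.2273)
After 4 (thin lens f=49): x=95/11 (≈8.6364) theta=-435/1078 (≈-0.4035)
After 5 (propagate distance d=18): x=740/539 (≈1.3729) theta=-435/1078 (≈-0.4035)
After 6 (thin lens f=32): x=740/539 (≈1.3729) theta=-25/56 (≈-0.4464)
z_focus = -x_out/theta_out = -(740/539)/(-25/56) = 1184/385 ≈ 3.0753
Rounded to 4 decimal places: z = 3.0753

Answer: 3.0753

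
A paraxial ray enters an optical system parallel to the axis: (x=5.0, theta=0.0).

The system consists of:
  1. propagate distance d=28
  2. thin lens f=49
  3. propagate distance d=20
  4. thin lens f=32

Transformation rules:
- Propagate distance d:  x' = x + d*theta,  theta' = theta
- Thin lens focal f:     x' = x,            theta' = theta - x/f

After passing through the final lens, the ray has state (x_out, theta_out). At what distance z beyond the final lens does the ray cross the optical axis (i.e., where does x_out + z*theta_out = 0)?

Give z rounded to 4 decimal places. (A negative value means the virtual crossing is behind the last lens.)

Initial: x=5.0000 theta=0.0000
After 1 (propagate distance d=28): x=5.0000 theta=0.0000
After 2 (thin lens f=49): x=5.0000 theta=-5/49 (≈-0.1020)
After 3 (propagate distance d=20): x=145/49 (≈2.9592) theta=-5/49 (≈-0.1020)
After 4 (thin lens f=32): x=145/49 (≈2.9592) theta=-305/1568 (≈-0.1945)
z_focus = -x_out/theta_out = -(145/49)/(-305/1568) = 928/61 ≈ 15.2131
Rounded to 4 decimal places: z = 15.2131

Answer: 15.2131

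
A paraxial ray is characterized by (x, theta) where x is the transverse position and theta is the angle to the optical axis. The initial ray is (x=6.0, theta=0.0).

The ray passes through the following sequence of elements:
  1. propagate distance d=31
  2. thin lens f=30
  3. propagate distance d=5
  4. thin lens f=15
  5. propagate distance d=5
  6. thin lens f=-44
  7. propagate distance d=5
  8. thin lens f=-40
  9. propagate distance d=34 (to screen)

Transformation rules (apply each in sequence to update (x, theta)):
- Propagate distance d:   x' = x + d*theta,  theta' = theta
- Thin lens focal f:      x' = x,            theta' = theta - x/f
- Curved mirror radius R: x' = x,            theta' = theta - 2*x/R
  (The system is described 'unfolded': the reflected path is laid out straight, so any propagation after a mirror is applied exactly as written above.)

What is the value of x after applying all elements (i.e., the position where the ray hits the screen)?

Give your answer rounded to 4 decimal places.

Initial: x=6.0000 theta=0.0000
After 1 (propagate distance d=31): x=6.0000 theta=0.0000
After 2 (thin lens f=30): x=6.0000 theta=-0.2000
After 3 (propagate distance d=5): x=5.0000 theta=-0.2000
After 4 (thin lens f=15): x=5.0000 theta=-8/15 (≈-0.5333)
After 5 (propagate distance d=5): x=7/3 (≈2.3333) theta=-8/15 (≈-0.5333)
After 6 (thin lens f=-44): x=7/3 (≈2.3333) theta=-317/660 (≈-0.4803)
After 7 (propagate distance d=5): x=-3/44 (≈-0.0682) theta=-317/660 (≈-0.4803)
After 8 (thin lens f=-40): x=-3/44 (≈-0.0682) theta=-509/1056 (≈-0.4820)
After 9 (propagate distance d=34 (to screen)): x=-8689/528 (≈-16.4564) theta=-509/1056 (≈-0.4820)
Rounded to 4 decimal places: x = -16.4564

Answer: -16.4564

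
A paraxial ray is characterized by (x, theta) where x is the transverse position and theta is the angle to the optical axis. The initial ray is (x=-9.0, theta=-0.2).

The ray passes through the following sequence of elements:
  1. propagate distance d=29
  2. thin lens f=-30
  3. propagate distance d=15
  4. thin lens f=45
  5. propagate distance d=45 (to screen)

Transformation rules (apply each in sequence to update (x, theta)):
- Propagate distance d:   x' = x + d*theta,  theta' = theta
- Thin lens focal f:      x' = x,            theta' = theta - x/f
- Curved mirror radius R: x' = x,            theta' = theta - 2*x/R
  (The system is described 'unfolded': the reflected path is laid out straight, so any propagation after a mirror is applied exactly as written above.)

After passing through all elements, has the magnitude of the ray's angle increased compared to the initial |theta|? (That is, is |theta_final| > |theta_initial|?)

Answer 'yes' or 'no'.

Initial: x=-9.0000 theta=-0.2000
After 1 (propagate distance d=29): x=-14.8000 theta=-0.2000
After 2 (thin lens f=-30): x=-14.8000 theta=-52/75 (≈-0.6933)
After 3 (propagate distance d=15): x=-25.2000 theta=-52/75 (≈-0.6933)
After 4 (thin lens f=45): x=-25.2000 theta=-2/15 (≈-0.1333)
After 5 (propagate distance d=45 (to screen)): x=-31.2000 theta=-2/15 (≈-0.1333)
|theta_initial|=0.2000 |theta_final|=2/15 (≈0.1333) -> not increased

Answer: no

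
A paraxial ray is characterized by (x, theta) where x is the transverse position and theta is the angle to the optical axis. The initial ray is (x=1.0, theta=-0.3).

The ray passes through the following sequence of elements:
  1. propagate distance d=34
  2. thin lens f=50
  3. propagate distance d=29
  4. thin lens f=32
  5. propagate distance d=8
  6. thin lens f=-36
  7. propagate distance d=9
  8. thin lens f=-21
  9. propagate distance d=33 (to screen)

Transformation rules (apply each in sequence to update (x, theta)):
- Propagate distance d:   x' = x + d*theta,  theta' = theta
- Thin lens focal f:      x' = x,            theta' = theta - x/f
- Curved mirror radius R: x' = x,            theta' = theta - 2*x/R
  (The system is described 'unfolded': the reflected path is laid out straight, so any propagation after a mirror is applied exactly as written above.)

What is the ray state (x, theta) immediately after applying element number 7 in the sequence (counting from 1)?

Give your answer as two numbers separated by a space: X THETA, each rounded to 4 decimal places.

Answer: -10.4491 -0.0109

Derivation:
Initial: x=1.0000 theta=-0.3000
After 1 (propagate distance d=34): x=-9.2000 theta=-0.3000
After 2 (thin lens f=50): x=-9.2000 theta=-0.1160
After 3 (propagate distance d=29): x=-12.5640 theta=-0.1160
After 4 (thin lens f=32): x=-12.5640 theta=2213/8000 (≈0.2766)
After 5 (propagate distance d=8): x=-10.3510 theta=2213/8000 (≈0.2766)
After 6 (thin lens f=-36): x=-10.3510 theta=-157/14400 (≈-0.0109)
After 7 (propagate distance d=9): x=-83593/8000 (≈-10.4491) theta=-157/14400 (≈-0.0109)
Rounded to 4 decimal places: x = -10.4491, theta = -0.0109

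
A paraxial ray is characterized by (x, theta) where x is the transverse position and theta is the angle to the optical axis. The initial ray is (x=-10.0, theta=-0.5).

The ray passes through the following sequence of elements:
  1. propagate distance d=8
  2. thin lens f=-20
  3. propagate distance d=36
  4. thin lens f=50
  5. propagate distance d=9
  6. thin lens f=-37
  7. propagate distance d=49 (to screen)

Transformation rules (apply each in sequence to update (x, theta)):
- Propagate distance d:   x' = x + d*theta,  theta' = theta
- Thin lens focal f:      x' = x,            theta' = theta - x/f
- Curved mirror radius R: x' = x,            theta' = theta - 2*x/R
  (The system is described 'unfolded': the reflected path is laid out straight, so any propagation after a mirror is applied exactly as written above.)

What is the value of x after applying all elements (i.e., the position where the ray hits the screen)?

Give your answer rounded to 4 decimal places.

Initial: x=-10.0000 theta=-0.5000
After 1 (propagate distance d=8): x=-14.0000 theta=-0.5000
After 2 (thin lens f=-20): x=-14.0000 theta=-1.2000
After 3 (propagate distance d=36): x=-57.2000 theta=-1.2000
After 4 (thin lens f=50): x=-57.2000 theta=-0.0560
After 5 (propagate distance d=9): x=-57.7040 theta=-0.0560
After 6 (thin lens f=-37): x=-57.7040 theta=-7472/4625 (≈-1.6156)
After 7 (propagate distance d=49 (to screen)): x=-633009/4625 (≈-136.8668) theta=-7472/4625 (≈-1.6156)
Rounded to 4 decimal places: x = -136.8668

Answer: -136.8668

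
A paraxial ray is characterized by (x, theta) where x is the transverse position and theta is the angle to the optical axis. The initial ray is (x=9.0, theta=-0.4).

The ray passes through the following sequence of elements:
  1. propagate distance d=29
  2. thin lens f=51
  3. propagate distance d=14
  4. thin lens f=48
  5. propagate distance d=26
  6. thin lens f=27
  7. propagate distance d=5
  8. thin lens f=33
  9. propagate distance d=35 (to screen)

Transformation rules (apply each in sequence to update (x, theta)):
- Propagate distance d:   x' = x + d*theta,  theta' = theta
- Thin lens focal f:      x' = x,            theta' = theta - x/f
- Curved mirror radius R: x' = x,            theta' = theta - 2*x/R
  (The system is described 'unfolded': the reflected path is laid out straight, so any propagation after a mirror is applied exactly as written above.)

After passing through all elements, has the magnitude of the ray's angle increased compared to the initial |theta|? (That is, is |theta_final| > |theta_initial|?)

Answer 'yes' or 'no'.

Answer: yes

Derivation:
Initial: x=9.0000 theta=-0.4000
After 1 (propagate distance d=29): x=-2.6000 theta=-0.4000
After 2 (thin lens f=51): x=-2.6000 theta=-89/255 (≈-0.3490)
After 3 (propagate distance d=14): x=-1909/255 (≈-7.4863) theta=-89/255 (≈-0.3490)
After 4 (thin lens f=48): x=-1909/255 (≈-7.4863) theta=-139/720 (≈-0.1931)
After 5 (propagate distance d=26): x=-15307/1224 (≈-12.5057) theta=-139/720 (≈-0.1931)
After 6 (thin lens f=27): x=-15307/1224 (≈-12.5057) theta=89269/330480 (≈0.2701)
After 7 (propagate distance d=5): x=-737309/66096 (≈-11.1551) theta=89269/330480 (≈0.2701)
After 8 (thin lens f=33): x=-737309/66096 (≈-11.1551) theta=3316211/5452920 (≈0.6082)
After 9 (propagate distance d=35 (to screen)): x=22095757/2181168 (≈10.1302) theta=3316211/5452920 (≈0.6082)
|theta_initial|=0.4000 |theta_final|=3316211/5452920 (≈0.6082) -> increased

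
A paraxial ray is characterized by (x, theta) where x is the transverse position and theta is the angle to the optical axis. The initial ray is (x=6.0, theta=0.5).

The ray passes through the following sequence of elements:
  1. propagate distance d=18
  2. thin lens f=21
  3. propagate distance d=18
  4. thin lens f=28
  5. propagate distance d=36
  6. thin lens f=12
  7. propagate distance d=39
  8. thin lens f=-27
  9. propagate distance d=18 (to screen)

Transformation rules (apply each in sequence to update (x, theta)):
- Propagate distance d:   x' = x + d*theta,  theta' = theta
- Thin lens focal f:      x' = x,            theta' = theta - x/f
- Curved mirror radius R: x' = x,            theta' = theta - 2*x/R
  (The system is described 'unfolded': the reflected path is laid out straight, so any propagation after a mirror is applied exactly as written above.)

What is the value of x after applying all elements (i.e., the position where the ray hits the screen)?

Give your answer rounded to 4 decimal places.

Initial: x=6.0000 theta=0.5000
After 1 (propagate distance d=18): x=15.0000 theta=0.5000
After 2 (thin lens f=21): x=15.0000 theta=-3/14 (≈-0.2143)
After 3 (propagate distance d=18): x=78/7 (≈11.1429) theta=-3/14 (≈-0.2143)
After 4 (thin lens f=28): x=78/7 (≈11.1429) theta=-30/49 (≈-0.6122)
After 5 (propagate distance d=36): x=-534/49 (≈-10.8980) theta=-30/49 (≈-0.6122)
After 6 (thin lens f=12): x=-534/49 (≈-10.8980) theta=29/98 (≈0.2959)
After 7 (propagate distance d=39): x=9/14 (≈0.6429) theta=29/98 (≈0.2959)
After 8 (thin lens f=-27): x=9/14 (≈0.6429) theta=47/147 (≈0.3197)
After 9 (propagate distance d=18 (to screen)): x=627/98 (≈6.3980) theta=47/147 (≈0.3197)
Rounded to 4 decimal places: x = 6.3980

Answer: 6.3980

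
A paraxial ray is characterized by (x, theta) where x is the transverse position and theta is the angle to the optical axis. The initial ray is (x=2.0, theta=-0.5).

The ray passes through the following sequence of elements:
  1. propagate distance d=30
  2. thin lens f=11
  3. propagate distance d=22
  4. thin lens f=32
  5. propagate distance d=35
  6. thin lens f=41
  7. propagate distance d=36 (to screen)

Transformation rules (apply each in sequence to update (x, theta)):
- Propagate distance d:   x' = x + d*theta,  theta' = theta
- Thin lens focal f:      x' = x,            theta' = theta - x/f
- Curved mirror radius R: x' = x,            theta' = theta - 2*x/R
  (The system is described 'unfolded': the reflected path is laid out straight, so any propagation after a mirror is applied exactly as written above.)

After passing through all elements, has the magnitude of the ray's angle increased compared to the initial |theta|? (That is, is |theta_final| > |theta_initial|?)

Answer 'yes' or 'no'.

Initial: x=2.0000 theta=-0.5000
After 1 (propagate distance d=30): x=-13.0000 theta=-0.5000
After 2 (thin lens f=11): x=-13.0000 theta=15/22 (≈0.6818)
After 3 (propagate distance d=22): x=2.0000 theta=15/22 (≈0.6818)
After 4 (thin lens f=32): x=2.0000 theta=109/176 (≈0.6193)
After 5 (propagate distance d=35): x=4167/176 (≈23.6761) theta=109/176 (≈0.6193)
After 6 (thin lens f=41): x=4167/176 (≈23.6761) theta=151/3608 (≈0.0419)
After 7 (propagate distance d=36 (to screen)): x=181719/7216 (≈25.1828) theta=151/3608 (≈0.0419)
|theta_initial|=0.5000 |theta_final|=151/3608 (≈0.0419) -> not increased

Answer: no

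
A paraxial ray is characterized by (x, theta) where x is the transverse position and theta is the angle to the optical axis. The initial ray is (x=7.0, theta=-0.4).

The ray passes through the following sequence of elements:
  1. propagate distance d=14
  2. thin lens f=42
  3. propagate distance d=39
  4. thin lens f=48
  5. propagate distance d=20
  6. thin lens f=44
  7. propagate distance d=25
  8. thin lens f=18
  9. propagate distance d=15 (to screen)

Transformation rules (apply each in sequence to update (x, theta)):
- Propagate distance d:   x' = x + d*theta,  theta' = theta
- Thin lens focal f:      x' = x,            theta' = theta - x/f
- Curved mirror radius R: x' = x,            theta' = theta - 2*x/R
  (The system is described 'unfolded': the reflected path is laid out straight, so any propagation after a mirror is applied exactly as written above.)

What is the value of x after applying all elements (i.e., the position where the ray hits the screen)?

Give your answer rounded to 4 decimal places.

Answer: 2.6461

Derivation:
Initial: x=7.0000 theta=-0.4000
After 1 (propagate distance d=14): x=1.4000 theta=-0.4000
After 2 (thin lens f=42): x=1.4000 theta=-13/30 (≈-0.4333)
After 3 (propagate distance d=39): x=-15.5000 theta=-13/30 (≈-0.4333)
After 4 (thin lens f=48): x=-15.5000 theta=-53/480 (≈-0.1104)
After 5 (propagate distance d=20): x=-425/24 (≈-17.7083) theta=-53/480 (≈-0.1104)
After 6 (thin lens f=44): x=-425/24 (≈-17.7083) theta=257/880 (≈0.2920)
After 7 (propagate distance d=25): x=-5495/528 (≈-10.4072) theta=257/880 (≈0.2920)
After 8 (thin lens f=18): x=-5495/528 (≈-10.4072) theta=41353/47520 (≈0.8702)
After 9 (propagate distance d=15 (to screen)): x=8383/3168 (≈2.6461) theta=41353/47520 (≈0.8702)
Rounded to 4 decimal places: x = 2.6461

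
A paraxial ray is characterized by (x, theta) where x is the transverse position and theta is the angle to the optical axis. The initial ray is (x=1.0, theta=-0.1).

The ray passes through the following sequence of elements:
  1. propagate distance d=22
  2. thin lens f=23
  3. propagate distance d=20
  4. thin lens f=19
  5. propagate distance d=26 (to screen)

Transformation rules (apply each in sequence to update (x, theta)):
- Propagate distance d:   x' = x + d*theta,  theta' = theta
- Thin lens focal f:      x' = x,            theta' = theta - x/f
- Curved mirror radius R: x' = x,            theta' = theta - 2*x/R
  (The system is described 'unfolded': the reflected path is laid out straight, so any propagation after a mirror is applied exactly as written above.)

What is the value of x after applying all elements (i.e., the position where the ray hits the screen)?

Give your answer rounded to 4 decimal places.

Initial: x=1.0000 theta=-0.1000
After 1 (propagate distance d=22): x=-1.2000 theta=-0.1000
After 2 (thin lens f=23): x=-1.2000 theta=-11/230 (≈-0.0478)
After 3 (propagate distance d=20): x=-248/115 (≈-2.1565) theta=-11/230 (≈-0.0478)
After 4 (thin lens f=19): x=-248/115 (≈-2.1565) theta=287/4370 (≈0.0657)
After 5 (propagate distance d=26 (to screen)): x=-981/2185 (≈-0.4490) theta=287/4370 (≈0.0657)
Rounded to 4 decimal places: x = -0.4490

Answer: -0.4490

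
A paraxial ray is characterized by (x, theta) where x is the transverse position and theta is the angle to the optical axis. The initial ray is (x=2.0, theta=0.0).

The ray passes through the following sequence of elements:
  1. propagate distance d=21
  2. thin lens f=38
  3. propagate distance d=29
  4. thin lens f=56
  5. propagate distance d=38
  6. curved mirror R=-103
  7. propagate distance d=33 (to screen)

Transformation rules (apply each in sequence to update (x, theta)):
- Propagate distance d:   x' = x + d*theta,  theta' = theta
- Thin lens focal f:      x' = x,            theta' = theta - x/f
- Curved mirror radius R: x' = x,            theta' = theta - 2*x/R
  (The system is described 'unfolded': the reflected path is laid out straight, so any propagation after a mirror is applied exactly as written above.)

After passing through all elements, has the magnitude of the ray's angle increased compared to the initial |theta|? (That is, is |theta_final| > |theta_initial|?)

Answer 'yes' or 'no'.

Initial: x=2.0000 theta=0.0000
After 1 (propagate distance d=21): x=2.0000 theta=0.0000
After 2 (thin lens f=38): x=2.0000 theta=-1/19 (≈-0.0526)
After 3 (propagate distance d=29): x=9/19 (≈0.4737) theta=-1/19 (≈-0.0526)
After 4 (thin lens f=56): x=9/19 (≈0.4737) theta=-65/1064 (≈-0.0611)
After 5 (propagate distance d=38): x=-983/532 (≈-1.8477) theta=-65/1064 (≈-0.0611)
After 6 (curved mirror R=-103): x=-983/532 (≈-1.8477) theta=-10627/109592 (≈-0.0970)
After 7 (propagate distance d=33 (to screen)): x=-79027/15656 (≈-5.0477) theta=-10627/109592 (≈-0.0970)
|theta_initial|=0.0000 |theta_final|=10627/109592 (≈0.0970) -> increased

Answer: yes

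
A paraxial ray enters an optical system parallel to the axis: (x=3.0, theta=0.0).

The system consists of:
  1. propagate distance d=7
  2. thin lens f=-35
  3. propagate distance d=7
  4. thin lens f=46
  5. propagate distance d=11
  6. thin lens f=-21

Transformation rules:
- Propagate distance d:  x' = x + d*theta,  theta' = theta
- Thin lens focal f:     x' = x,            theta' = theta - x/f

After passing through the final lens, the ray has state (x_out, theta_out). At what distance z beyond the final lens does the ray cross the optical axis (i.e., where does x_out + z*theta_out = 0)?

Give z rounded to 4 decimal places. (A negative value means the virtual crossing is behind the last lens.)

Answer: -20.1437

Derivation:
Initial: x=3.0000 theta=0.0000
After 1 (propagate distance d=7): x=3.0000 theta=0.0000
After 2 (thin lens f=-35): x=3.0000 theta=3/35 (≈0.0857)
After 3 (propagate distance d=7): x=3.6000 theta=3/35 (≈0.0857)
After 4 (thin lens f=46): x=3.6000 theta=6/805 (≈0.0075)
After 5 (propagate distance d=11): x=2964/805 (≈3.6820) theta=6/805 (≈0.0075)
After 6 (thin lens f=-21): x=2964/805 (≈3.6820) theta=206/1127 (≈0.1828)
z_focus = -x_out/theta_out = -(2964/805)/(206/1127) = -10374/515 ≈ -20.1437
Rounded to 4 decimal places: z = -20.1437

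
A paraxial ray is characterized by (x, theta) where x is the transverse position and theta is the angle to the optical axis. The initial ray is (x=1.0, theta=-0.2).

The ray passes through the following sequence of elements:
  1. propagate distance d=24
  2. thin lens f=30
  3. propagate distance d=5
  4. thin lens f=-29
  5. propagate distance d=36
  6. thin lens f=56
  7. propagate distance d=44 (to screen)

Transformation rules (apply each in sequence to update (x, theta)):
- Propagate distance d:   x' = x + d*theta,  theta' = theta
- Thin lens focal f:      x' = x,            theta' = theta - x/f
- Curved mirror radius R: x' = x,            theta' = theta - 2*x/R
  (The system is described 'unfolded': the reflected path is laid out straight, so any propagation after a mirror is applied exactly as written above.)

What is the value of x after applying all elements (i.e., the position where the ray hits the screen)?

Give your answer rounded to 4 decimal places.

Initial: x=1.0000 theta=-0.2000
After 1 (propagate distance d=24): x=-3.8000 theta=-0.2000
After 2 (thin lens f=30): x=-3.8000 theta=-11/150 (≈-0.0733)
After 3 (propagate distance d=5): x=-25/6 (≈-4.1667) theta=-11/150 (≈-0.0733)
After 4 (thin lens f=-29): x=-25/6 (≈-4.1667) theta=-472/2175 (≈-0.2170)
After 5 (propagate distance d=36): x=-52109/4350 (≈-11.9791) theta=-472/2175 (≈-0.2170)
After 6 (thin lens f=56): x=-52109/4350 (≈-11.9791) theta=-151/48720 (≈-0.0031)
After 7 (propagate distance d=44 (to screen)): x=-737831/60900 (≈-12.1155) theta=-151/48720 (≈-0.0031)
Rounded to 4 decimal places: x = -12.1155

Answer: -12.1155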